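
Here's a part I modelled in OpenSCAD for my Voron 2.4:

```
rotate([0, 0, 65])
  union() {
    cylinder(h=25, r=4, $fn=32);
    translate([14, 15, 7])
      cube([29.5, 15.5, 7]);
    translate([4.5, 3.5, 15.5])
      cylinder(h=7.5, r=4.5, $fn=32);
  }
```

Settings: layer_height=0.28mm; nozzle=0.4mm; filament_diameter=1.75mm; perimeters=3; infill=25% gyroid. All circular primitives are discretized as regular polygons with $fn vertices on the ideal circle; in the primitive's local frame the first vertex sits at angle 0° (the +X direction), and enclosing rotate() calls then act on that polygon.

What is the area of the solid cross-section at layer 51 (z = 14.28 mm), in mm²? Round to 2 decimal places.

49.94 mm²

At z = 14.28 mm: the r=4 cylinder gives a regular 32-gon of circumradius 4 (constant along its height) (area = (32/2)·4.000²·sin(360°/32) = 49.94 mm²); the cube at (14, 15) does not reach this height (z outside [7, 14]); the cylinder at (4.5, 3.5) is not intersected at this z (z outside [15.5, 23]); Taking the union: only the r=4 cylinder is present, so the union is just that shape — area = 49.94 mm²; (rotated 65° about Z; rotation is an isometry so areas/perimeters/island counts are preserved). Overall, the cross-section is a single solid region. Net area = 49.94 mm².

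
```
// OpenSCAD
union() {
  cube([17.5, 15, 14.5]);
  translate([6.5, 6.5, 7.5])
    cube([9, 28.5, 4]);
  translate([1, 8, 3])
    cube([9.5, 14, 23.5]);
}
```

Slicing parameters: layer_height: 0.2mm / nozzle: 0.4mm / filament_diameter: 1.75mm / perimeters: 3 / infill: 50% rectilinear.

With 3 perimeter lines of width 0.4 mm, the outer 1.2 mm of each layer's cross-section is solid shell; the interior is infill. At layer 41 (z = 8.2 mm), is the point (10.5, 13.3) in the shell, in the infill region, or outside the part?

infill

At z = 8.2 mm: the 17.5×15 cube contributes its full rectangle; the 9×28.5 cube at (6.5, 6.5) contributes its full rectangle; the 9.5×14 cube at (1, 8) contributes its full rectangle; Taking the union: the regions partially overlap (shared area 171.00 mm²), so overlapping operands fuse into one piece — 1 connected region. Overall, the cross-section is a single solid region. The nearest boundary edge runs (15.50, 35.00)→(15.50, 15.00); distance from the point to it = 5.28 mm. The point is inside the cross-section and 5.28 mm from the nearest boundary — more than the 1.2 mm shell width (3 × 0.4), so it's in the infill interior.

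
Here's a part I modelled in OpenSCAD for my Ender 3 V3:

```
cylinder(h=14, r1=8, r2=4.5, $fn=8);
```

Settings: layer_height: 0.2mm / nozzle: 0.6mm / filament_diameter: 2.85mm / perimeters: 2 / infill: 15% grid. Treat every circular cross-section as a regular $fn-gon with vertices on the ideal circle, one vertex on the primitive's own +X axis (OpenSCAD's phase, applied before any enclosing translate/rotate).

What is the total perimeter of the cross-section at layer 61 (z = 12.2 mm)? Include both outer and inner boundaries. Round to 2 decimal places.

At z = 12.2 mm: the cone contributes a regular 8-gon of circumradius 4.950 (interpolated between r1=8 and r2=4.5 at t=0.871) (perimeter = 2·8·4.950·sin(180°/8) = 30.31 mm). Overall, the cross-section is a single solid region. Total boundary length (outer) = 30.31 mm.

30.31 mm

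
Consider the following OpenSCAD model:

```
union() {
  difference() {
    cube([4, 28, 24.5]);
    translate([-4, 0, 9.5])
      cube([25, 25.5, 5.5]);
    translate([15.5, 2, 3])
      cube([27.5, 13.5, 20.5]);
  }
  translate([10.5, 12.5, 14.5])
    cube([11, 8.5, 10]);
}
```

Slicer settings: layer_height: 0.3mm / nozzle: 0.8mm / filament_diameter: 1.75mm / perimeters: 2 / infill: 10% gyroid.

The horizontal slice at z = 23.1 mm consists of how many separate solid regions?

At z = 23.1 mm: the cube is present — its section is the full 4×28 rectangle; the cube at (-4, 0) is not intersected at this z (z outside [9.5, 15]); the 27.5×13.5 cube at (15.5, 2) contributes its full rectangle; Subtracting the remaining from the first: starting from the 4×28 cube, the 27.5×13.5 cube at (15.5, 2) misses the remaining region (no effect) — 1 connected region; the cube at (10.5, 12.5) is present — its section is the full 11×8.5 rectangle; Taking the union: the 2 present regions are separate (no shared area or edge), so areas and boundary lengths simply add and each stays a separate island — 2 connected regions. The result has 2 disconnected regions.

2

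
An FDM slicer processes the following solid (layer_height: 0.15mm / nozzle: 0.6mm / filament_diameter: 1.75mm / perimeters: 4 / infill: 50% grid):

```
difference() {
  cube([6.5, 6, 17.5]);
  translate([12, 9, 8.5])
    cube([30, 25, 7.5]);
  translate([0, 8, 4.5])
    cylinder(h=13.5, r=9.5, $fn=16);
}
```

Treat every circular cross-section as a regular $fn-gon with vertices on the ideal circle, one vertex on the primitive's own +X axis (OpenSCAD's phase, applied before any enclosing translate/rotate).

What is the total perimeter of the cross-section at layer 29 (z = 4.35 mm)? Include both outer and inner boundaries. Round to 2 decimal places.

25.00 mm

At z = 4.35 mm: the cube (footprint 6.5×6) is included at this height (perimeter 25.00 mm); the cube at (12, 9) is not intersected at this z (z outside [8.5, 16]); the cylinder at (0, 8) is absent (z outside [4.5, 18]); Subtracting the remaining from the first: none of the subtracted shapes is present at this height, so the 6.5×6 cube is unchanged — boundary = 25.00 mm. Overall, the cross-section is a single solid region. Total boundary length (outer) = 25.00 mm.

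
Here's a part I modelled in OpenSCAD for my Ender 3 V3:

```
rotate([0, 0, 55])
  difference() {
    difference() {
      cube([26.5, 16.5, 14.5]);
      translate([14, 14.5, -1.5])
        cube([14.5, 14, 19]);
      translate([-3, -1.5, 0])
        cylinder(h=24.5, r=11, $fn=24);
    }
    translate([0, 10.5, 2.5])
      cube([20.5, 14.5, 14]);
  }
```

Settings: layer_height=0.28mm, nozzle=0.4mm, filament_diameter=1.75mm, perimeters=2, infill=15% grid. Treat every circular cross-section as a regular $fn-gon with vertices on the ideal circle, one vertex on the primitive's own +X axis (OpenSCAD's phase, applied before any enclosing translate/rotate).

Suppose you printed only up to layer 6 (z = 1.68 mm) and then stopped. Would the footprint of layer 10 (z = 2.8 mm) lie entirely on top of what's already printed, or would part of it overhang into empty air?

Compare the two slices. At z = 1.68: the cube is present — its section is the full 26.5×16.5 rectangle (area 437.25 mm²); the 14.5×14 cube at (14, 14.5) contributes its full rectangle (area 203.00 mm²); the r=11 cylinder at (-3, -1.5) gives a regular 24-gon of circumradius 11 (constant along its height) (area = (24/2)·11.000²·sin(360°/24) = 375.81 mm²); Taking the first minus the rest: starting from the 26.5×16.5 cube (437.25 mm²), the 14.5×14 cube at (14, 14.5) partially overlaps it — only the 25.00 mm² overlap (of its 203.00 mm²) is removed, clipping the outline; the r=11 cylinder at (-3, -1.5) partially overlaps it — only the 49.70 mm² overlap (of its 375.81 mm²) is removed, clipping the outline — area = 362.55 mm²; the cube at (0, 10.5) is not intersected at this z (z outside [2.5, 16.5]); Taking the first minus the rest: none of the subtracted shapes is present at this height, so that combined region is unchanged — area = 362.55 mm²; (whole slice rotated 55° about Z — lengths, areas and connectivity unchanged). At z = 2.8: the cube (footprint 26.5×16.5) is included at this height (area 437.25 mm²); the cube at (14, 14.5) (footprint 14.5×14) is included at this height (area 203.00 mm²); the cylinder at (-3, -1.5): section is a regular 24-gon, circumradius r=11 (area = (24/2)·11.000²·sin(360°/24) = 375.81 mm²); Subtracting the remaining from the first: starting from the 26.5×16.5 cube (437.25 mm²), the 14.5×14 cube at (14, 14.5) partially overlaps it — only the 25.00 mm² overlap (of its 203.00 mm²) is removed, clipping the outline; the r=11 cylinder at (-3, -1.5) partially overlaps it — only the 49.70 mm² overlap (of its 375.81 mm²) is removed, clipping the outline — area = 362.55 mm²; the cube at (0, 10.5) is present — its section is the full 20.5×14.5 rectangle (area 297.25 mm²); Subtracting the remaining from the first: starting from that combined region (362.55 mm²), the 20.5×14.5 cube at (0, 10.5) partially overlaps it — only the 110.00 mm² overlap (of its 297.25 mm²) is removed, clipping the outline — area = 252.55 mm²; (rotated 55° about Z; rotation is an isometry so areas/perimeters/island counts are preserved). Checking containment: the cross-section at z = 2.8 is a subset of the cross-section at z = 1.68.

entirely on top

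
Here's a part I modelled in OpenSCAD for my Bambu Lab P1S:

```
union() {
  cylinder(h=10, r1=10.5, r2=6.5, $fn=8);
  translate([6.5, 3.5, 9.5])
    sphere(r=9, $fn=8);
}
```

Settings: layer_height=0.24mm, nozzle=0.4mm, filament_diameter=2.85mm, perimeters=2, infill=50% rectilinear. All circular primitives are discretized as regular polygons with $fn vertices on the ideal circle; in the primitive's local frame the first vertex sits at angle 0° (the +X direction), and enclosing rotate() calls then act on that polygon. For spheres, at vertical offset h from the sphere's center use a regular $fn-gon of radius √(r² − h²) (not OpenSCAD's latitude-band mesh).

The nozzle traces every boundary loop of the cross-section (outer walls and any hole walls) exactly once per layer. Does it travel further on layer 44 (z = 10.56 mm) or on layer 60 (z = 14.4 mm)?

layer 44 (z = 10.56 mm)

Layer 44 (z = 10.56): the cone does not reach this height (z outside [0, 10]); the r=9 sphere at (6.5, 3.5) slices to a regular 8-gon of circumradius 8.937 (√(r²−h²) with h=1.06 from center) (perimeter = 2·8·8.937·sin(180°/8) = 54.72 mm); Merging all regions: only the r=9 sphere at (6.5, 3.5) is present, so the union is just that shape — boundary = 54.72 mm. So its perimeter = 54.72 mm. Layer 60 (z = 14.4): the cone does not reach this height (z outside [0, 10]); the r=9 sphere at (6.5, 3.5) slices to a regular 8-gon of circumradius 7.549 (√(r²−h²) with h=4.9 from center) (perimeter = 2·8·7.549·sin(180°/8) = 46.22 mm); Merging all regions: only the r=9 sphere at (6.5, 3.5) is present, so the union is just that shape — boundary = 46.22 mm. So its perimeter = 46.22 mm. Layer 44 is larger (54.72 vs 46.22 mm).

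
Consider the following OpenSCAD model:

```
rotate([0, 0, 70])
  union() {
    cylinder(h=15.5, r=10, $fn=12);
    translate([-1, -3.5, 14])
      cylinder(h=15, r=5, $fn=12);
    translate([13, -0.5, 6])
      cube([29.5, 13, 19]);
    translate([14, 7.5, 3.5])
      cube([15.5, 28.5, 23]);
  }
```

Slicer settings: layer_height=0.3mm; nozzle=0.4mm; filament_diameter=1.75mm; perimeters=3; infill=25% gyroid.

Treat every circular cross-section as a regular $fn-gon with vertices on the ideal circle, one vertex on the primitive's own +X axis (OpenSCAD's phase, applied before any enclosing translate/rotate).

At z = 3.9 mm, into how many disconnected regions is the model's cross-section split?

2

At z = 3.9 mm: the cylinder: section is a regular 12-gon, circumradius r=10; the cylinder at (-1, -3.5) is not intersected at this z (z outside [14, 29]); the cube at (13, -0.5) is absent (z outside [6, 25]); the 15.5×28.5 cube at (14, 7.5) contributes its full rectangle; Taking the union: the 2 present regions are separate (no shared area or edge), so areas and boundary lengths simply add and each stays a separate island — 2 connected regions; (whole slice rotated 70° about Z — lengths, areas and connectivity unchanged). The result has 2 disconnected regions.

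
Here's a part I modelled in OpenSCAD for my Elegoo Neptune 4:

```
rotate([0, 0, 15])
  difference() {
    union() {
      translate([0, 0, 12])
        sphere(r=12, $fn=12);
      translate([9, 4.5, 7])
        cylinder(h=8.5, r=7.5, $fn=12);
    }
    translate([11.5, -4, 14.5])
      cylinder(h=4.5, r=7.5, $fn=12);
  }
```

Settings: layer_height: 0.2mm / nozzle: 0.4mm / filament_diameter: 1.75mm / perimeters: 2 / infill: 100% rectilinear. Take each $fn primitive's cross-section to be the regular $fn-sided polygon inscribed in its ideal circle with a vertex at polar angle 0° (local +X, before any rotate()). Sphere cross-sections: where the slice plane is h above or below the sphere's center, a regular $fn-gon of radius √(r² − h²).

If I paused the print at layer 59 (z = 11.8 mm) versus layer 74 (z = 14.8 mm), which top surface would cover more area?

layer 59 (z = 11.8 mm)

Layer 59 (z = 11.8): the r=12 sphere slices to a regular 12-gon of circumradius 11.998 (√(r²−h²) with h=0.2 from center) (area = (12/2)·11.998²·sin(360°/12) = 431.88 mm²); the r=7.5 cylinder at (9, 4.5) gives a regular 12-gon of circumradius 7.5 (constant along its height) (area = (12/2)·7.500²·sin(360°/12) = 168.75 mm²); Combining (union): the regions partially overlap — summed areas 600.63 mm² minus the doubly-counted overlap 96.96 mm² gives 503.67 mm² — area = 503.67 mm²; the cylinder at (11.5, -4) is absent (z outside [14.5, 19]); Subtracting the remaining from the first: none of the subtracted shapes is present at this height, so the result so far is unchanged — area = 503.67 mm²; (whole slice rotated 15° about Z — lengths, areas and connectivity unchanged). So its area = 503.67 mm². Layer 74 (z = 14.8): the r=12 sphere contributes a regular 12-gon of circumradius √(12²−2.8²) = 11.669 (area = (12/2)·11.669²·sin(360°/12) = 408.48 mm²); the r=7.5 cylinder at (9, 4.5) gives a regular 12-gon of circumradius 7.5 (constant along its height) (area = (12/2)·7.500²·sin(360°/12) = 168.75 mm²); Combining (union): the regions partially overlap — summed areas 577.23 mm² minus the doubly-counted overlap 91.90 mm² gives 485.33 mm² — area = 485.33 mm²; the r=7.5 cylinder at (11.5, -4) gives a regular 12-gon of circumradius 7.5 (constant along its height) (area = (12/2)·7.500²·sin(360°/12) = 168.75 mm²); Taking the first minus the rest: starting from the result so far (485.33 mm²), the r=7.5 cylinder at (11.5, -4) partially overlaps it — only the 79.72 mm² overlap (of its 168.75 mm²) is removed, clipping the outline — area = 405.61 mm²; (whole slice rotated 15° about Z — lengths, areas and connectivity unchanged). So its area = 405.61 mm². Layer 59 is larger (503.67 vs 405.61 mm²).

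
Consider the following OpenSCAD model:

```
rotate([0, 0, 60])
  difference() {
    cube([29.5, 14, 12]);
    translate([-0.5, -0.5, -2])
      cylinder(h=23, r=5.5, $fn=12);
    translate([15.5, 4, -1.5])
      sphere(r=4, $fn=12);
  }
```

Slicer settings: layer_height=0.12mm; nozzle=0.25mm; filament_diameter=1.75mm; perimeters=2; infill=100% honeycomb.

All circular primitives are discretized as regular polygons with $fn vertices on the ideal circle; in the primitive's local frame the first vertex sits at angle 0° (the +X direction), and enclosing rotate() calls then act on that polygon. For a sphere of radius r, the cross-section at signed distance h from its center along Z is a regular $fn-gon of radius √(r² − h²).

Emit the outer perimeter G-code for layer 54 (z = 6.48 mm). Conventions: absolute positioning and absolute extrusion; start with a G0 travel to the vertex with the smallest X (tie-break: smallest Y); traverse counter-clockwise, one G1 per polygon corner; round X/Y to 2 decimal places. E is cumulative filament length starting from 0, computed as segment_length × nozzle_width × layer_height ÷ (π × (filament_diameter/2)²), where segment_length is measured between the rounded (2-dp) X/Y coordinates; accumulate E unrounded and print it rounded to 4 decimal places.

G0 X-12.12 Y7.00 Z6.48
G1 X-4.21 Y2.43 E0.1139
G1 X-2.57 Y4.08 E0.1430
G1 X0.18 Y4.82 E0.1785
G1 X2.43 Y4.21 E0.2076
G1 X14.75 Y25.55 E0.5149
G1 X2.63 Y32.55 E0.6895
G1 X-12.12 Y7.00 E1.0574

At z = 6.48 mm: the 29.5×14 cube contributes its full rectangle; the r=5.5 cylinder at (-0.5, -0.5) gives a regular 12-gon of circumradius 5.5 (constant along its height); the sphere at (15.5, 4) is not intersected at this z (|z−center|=7.980 > r=4); Taking the first minus the rest: starting from the 29.5×14 cube, the r=5.5 cylinder at (-0.5, -0.5) partially overlaps it — only the 17.50 mm² overlap (of its 90.75 mm²) is removed, clipping the outline — 1 connected region; (rotated 60° about Z; rotation is an isometry so areas/perimeters/island counts are preserved). The outline is a single polygon with 7 vertices. Extrusion per mm of travel: 0.25 × 0.12 / (π × 0.875²) = 0.012473. Accumulating E over each segment gives final E = 1.0574.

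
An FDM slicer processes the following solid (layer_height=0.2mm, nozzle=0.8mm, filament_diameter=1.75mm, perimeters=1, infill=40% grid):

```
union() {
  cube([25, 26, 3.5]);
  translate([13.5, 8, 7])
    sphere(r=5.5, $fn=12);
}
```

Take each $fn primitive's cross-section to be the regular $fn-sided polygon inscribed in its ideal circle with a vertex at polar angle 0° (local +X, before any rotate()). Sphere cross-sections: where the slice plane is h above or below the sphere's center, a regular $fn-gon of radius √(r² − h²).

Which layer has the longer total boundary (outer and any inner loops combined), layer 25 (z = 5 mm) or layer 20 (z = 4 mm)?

Layer 25 (z = 5): the cube does not reach this height (z outside [0, 3.5]); the sphere at (13.5, 8): section is a regular 12-gon, circumradius = √(r²−h²) = √(5.5²−2²) = 5.123 (perimeter = 2·12·5.123·sin(180°/12) = 31.83 mm); Combining (union): only the r=5.5 sphere at (13.5, 8) is present, so the union is just that shape — boundary = 31.83 mm. So its perimeter = 31.83 mm. Layer 20 (z = 4): the cube does not reach this height (z outside [0, 3.5]); the r=5.5 sphere at (13.5, 8) slices to a regular 12-gon of circumradius 4.610 (√(r²−h²) with h=3 from center) (perimeter = 2·12·4.610·sin(180°/12) = 28.63 mm); Merging all regions: only the r=5.5 sphere at (13.5, 8) is present, so the union is just that shape — boundary = 28.63 mm. So its perimeter = 28.63 mm. Layer 25 is larger (31.83 vs 28.63 mm).

layer 25 (z = 5 mm)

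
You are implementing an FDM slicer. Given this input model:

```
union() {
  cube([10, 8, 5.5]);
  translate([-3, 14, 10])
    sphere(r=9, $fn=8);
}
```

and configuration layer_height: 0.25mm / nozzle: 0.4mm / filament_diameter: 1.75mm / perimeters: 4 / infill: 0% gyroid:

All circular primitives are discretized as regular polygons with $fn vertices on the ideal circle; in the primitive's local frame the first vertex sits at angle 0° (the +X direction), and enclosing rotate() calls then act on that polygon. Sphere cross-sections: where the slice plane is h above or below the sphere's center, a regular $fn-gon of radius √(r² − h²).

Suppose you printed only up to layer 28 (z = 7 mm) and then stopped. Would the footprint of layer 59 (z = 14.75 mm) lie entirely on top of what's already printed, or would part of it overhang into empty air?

Compare the two slices. At z = 7: the cube does not reach this height (z outside [0, 5.5]); the sphere at (-3, 14): section is a regular 8-gon, circumradius = √(r²−h²) = √(9²−3²) = 8.485 (area = (8/2)·8.485²·sin(360°/8) = 203.65 mm²); Taking the union: only the r=9 sphere at (-3, 14) is present, so the union is just that shape — area = 203.65 mm². At z = 14.75: the cube is not intersected at this z (z outside [0, 5.5]); the r=9 sphere at (-3, 14) slices to a regular 8-gon of circumradius 7.644 (√(r²−h²) with h=4.75 from center) (area = (8/2)·7.644²·sin(360°/8) = 165.29 mm²); Combining (union): only the r=9 sphere at (-3, 14) is present, so the union is just that shape — area = 165.29 mm². Checking containment: the cross-section at z = 14.75 is a subset of the cross-section at z = 7.

entirely on top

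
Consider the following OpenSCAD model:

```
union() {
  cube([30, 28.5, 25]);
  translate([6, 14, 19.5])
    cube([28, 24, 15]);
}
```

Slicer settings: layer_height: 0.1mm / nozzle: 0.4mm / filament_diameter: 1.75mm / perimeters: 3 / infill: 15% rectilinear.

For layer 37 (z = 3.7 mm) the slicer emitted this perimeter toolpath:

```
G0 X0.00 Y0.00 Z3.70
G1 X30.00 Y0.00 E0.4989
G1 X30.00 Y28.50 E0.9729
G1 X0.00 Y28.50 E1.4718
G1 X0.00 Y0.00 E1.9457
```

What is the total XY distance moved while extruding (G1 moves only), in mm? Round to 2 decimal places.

Sum the Euclidean lengths of each G1 segment: total = 117.00 mm.

117.00 mm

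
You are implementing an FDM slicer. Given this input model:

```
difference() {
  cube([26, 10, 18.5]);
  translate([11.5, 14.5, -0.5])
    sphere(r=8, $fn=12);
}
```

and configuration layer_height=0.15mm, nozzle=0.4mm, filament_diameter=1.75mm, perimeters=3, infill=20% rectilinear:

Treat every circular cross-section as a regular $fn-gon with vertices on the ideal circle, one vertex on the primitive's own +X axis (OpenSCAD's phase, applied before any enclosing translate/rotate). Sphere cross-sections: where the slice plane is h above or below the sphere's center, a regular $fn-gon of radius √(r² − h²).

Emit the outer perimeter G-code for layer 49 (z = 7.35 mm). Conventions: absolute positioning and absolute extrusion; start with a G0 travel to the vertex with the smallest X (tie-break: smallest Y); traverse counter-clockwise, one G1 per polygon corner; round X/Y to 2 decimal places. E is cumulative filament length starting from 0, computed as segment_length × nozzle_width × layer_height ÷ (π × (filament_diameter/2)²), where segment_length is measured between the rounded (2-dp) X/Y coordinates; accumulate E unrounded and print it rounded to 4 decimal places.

G0 X0.00 Y0.00 Z7.35
G1 X26.00 Y0.00 E0.6486
G1 X26.00 Y10.00 E0.8980
G1 X0.00 Y10.00 E1.5466
G1 X0.00 Y0.00 E1.7960

At z = 7.35 mm: the cube is present — its section is the full 26×10 rectangle; the r=8 sphere at (11.5, 14.5) contributes a regular 12-gon of circumradius √(8²−7.85²) = 1.542; Subtracting the remaining from the first: starting from the 26×10 cube, the r=8 sphere at (11.5, 14.5) misses the remaining region (no effect) — 1 connected region. The outline is a single polygon with 4 vertices. Extrusion per mm of travel: 0.4 × 0.15 / (π × 0.875²) = 0.024945. Accumulating E over each segment gives final E = 1.7960.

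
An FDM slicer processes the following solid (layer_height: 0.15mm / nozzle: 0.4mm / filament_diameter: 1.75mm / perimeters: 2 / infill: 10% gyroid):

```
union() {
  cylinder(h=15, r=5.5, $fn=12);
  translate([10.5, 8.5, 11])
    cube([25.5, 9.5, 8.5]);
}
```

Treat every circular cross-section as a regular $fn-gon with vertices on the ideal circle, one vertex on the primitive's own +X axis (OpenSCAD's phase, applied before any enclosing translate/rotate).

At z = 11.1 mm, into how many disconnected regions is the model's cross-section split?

2

At z = 11.1 mm: the cylinder: section is a regular 12-gon, circumradius r=5.5; the cube at (10.5, 8.5) (footprint 25.5×9.5) is included at this height; Taking the union: the 2 present regions are separate (no shared area or edge), so areas and boundary lengths simply add and each stays a separate island — 2 connected regions. The result has 2 disconnected regions.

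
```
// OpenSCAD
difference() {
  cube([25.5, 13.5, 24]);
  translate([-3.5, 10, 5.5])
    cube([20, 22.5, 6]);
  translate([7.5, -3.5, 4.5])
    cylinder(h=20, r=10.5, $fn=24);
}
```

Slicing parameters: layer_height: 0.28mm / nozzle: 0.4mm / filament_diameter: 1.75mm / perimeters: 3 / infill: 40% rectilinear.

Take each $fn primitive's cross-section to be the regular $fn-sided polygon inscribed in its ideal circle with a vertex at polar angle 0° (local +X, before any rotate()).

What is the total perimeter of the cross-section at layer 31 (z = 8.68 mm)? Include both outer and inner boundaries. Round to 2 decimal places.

78.06 mm

At z = 8.68 mm: the 25.5×13.5 cube contributes its full rectangle (perimeter 78.00 mm); the cube at (-3.5, 10) is present — its section is the full 20×22.5 rectangle (perimeter 85.00 mm); the r=10.5 cylinder at (7.5, -3.5) contributes a regular 24-gon of circumradius 10.5 (perimeter = 2·24·10.500·sin(180°/24) = 65.79 mm); Taking the first minus the rest: starting from the 25.5×13.5 cube, the 20×22.5 cube at (-3.5, 10) partially overlaps it — only the 57.75 mm² overlap (of its 450.00 mm²) is removed, clipping the outline; the r=10.5 cylinder at (7.5, -3.5) partially overlaps it — only the 94.42 mm² overlap (of its 342.42 mm²) is removed, clipping the outline — boundary = 78.06 mm. Overall, the cross-section is a single solid region. Total boundary length (outer) = 78.06 mm.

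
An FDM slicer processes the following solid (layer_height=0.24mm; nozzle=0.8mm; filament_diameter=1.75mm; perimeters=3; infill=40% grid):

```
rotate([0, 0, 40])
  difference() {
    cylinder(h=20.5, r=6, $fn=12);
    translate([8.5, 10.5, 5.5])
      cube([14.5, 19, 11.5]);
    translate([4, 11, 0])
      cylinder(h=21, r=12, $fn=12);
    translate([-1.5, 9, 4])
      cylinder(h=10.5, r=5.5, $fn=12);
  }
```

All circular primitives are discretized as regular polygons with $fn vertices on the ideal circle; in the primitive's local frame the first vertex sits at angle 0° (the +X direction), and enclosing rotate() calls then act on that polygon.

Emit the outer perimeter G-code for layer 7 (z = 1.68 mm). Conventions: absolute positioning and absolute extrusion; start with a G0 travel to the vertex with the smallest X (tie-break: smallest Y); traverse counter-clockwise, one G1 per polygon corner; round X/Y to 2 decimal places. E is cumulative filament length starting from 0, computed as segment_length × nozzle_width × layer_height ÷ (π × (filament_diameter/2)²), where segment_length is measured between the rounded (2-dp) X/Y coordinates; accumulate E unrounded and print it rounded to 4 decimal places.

G0 X-5.91 Y-1.04 Z1.68
G1 X-4.60 Y-3.86 E0.2482
G1 X-2.05 Y-5.64 E0.4964
G1 X1.04 Y-5.91 E0.7440
G1 X3.86 Y-4.60 E0.9923
G1 X5.64 Y-2.05 E1.2405
G1 X5.91 Y1.04 E1.4881
G1 X4.82 Y3.39 E1.6949
G1 X3.71 Y1.81 E1.8490
G1 X-1.92 Y-0.82 E2.3450
G1 X-5.86 Y-0.48 E2.6607
G1 X-5.91 Y-1.04 E2.7056

At z = 1.68 mm: the r=6 cylinder contributes a regular 12-gon of circumradius 6; the cube at (8.5, 10.5) is not intersected at this z (z outside [5.5, 17]); the r=12 cylinder at (4, 11) gives a regular 12-gon of circumradius 12 (constant along its height); the cylinder at (-1.5, 9) is not intersected at this z (z outside [4, 14.5]); After the difference (first − rest): starting from the r=6 cylinder, the r=12 cylinder at (4, 11) partially overlaps it — only the 48.52 mm² overlap (of its 432.00 mm²) is removed, clipping the outline — 1 connected region; (whole slice rotated 40° about Z — lengths, areas and connectivity unchanged). The outline is a single polygon with 11 vertices. Extrusion per mm of travel: 0.8 × 0.24 / (π × 0.875²) = 0.079824. Accumulating E over each segment gives final E = 2.7056.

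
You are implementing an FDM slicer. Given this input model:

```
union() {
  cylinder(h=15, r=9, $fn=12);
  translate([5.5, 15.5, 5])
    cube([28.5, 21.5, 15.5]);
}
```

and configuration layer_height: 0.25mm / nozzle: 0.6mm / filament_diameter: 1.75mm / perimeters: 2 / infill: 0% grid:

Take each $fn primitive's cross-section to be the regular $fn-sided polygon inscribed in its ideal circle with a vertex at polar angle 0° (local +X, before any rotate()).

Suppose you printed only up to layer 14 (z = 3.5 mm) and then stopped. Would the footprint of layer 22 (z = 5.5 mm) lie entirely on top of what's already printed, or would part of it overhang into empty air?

Compare the two slices. At z = 3.5: the cylinder: section is a regular 12-gon, circumradius r=9 (area = (12/2)·9.000²·sin(360°/12) = 243.00 mm²); the cube at (5.5, 15.5) is absent (z outside [5, 20.5]); Combining (union): only the r=9 cylinder is present, so the union is just that shape — area = 243.00 mm². At z = 5.5: the r=9 cylinder contributes a regular 12-gon of circumradius 9 (area = (12/2)·9.000²·sin(360°/12) = 243.00 mm²); the 28.5×21.5 cube at (5.5, 15.5) contributes its full rectangle (area 612.75 mm²); Taking the union: the 2 present regions are separate (no shared area or edge), so areas and boundary lengths simply add and each stays a separate island — area = 855.75 mm². Checking containment: at z = 5.5 the cross-section extends beyond the z = 3.5 cross-section by about 612.75 mm².

part overhangs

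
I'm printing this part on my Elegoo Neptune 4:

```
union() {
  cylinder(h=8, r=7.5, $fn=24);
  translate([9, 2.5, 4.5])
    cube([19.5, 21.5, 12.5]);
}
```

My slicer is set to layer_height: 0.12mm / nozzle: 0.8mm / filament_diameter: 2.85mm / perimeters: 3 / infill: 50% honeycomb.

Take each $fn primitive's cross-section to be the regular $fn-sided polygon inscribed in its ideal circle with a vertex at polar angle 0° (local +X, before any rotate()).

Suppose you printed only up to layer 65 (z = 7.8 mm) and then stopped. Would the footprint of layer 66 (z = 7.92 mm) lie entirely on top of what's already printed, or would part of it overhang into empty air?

Compare the two slices. At z = 7.8: the r=7.5 cylinder contributes a regular 24-gon of circumradius 7.5 (area = (24/2)·7.500²·sin(360°/24) = 174.70 mm²); the cube at (9, 2.5) is present — its section is the full 19.5×21.5 rectangle (area 419.25 mm²); Merging all regions: the 2 present regions are separate (no shared area or edge), so areas and boundary lengths simply add and each stays a separate island — area = 593.95 mm². At z = 7.92: the r=7.5 cylinder gives a regular 24-gon of circumradius 7.5 (constant along its height) (area = (24/2)·7.500²·sin(360°/24) = 174.70 mm²); the cube at (9, 2.5) is present — its section is the full 19.5×21.5 rectangle (area 419.25 mm²); Combining (union): the 2 present regions are separate (no shared area or edge), so areas and boundary lengths simply add and each stays a separate island — area = 593.95 mm². Checking containment: the cross-section at z = 7.92 is a subset of the cross-section at z = 7.8.

entirely on top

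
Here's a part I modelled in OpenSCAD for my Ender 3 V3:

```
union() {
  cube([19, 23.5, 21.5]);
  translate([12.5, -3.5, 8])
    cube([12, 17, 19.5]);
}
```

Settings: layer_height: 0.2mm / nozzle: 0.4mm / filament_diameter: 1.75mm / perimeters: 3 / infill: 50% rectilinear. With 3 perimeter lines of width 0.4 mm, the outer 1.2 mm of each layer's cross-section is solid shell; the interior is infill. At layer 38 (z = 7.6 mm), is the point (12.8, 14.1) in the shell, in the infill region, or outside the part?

infill

At z = 7.6 mm: the cube (footprint 19×23.5) is included at this height; the cube at (12.5, -3.5) does not reach this height (z outside [8, 27.5]); Merging all regions: only the 19×23.5 cube is present, so the union is just that shape — 1 connected region. Overall, the cross-section is a single solid region. The nearest boundary edge runs (19.00, 0.00)→(19.00, 23.50); distance from the point to it = 6.20 mm. The point is inside the cross-section and 6.20 mm from the nearest boundary — more than the 1.2 mm shell width (3 × 0.4), so it's in the infill interior.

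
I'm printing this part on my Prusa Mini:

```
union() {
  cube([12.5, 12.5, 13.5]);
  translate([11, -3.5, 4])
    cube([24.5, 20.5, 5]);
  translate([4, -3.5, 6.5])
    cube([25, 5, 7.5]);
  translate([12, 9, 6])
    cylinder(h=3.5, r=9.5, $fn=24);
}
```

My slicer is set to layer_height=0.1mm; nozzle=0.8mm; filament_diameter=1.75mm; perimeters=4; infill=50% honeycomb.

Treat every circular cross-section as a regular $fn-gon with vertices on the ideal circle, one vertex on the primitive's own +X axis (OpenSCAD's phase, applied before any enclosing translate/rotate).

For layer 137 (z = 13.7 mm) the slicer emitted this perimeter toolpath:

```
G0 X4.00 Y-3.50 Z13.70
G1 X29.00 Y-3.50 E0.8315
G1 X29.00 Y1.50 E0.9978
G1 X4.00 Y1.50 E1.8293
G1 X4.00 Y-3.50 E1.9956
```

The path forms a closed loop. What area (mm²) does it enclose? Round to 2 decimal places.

Apply the shoelace formula to the sequence of (X, Y) vertices; enclosed area = 125.00 mm².

125.00 mm²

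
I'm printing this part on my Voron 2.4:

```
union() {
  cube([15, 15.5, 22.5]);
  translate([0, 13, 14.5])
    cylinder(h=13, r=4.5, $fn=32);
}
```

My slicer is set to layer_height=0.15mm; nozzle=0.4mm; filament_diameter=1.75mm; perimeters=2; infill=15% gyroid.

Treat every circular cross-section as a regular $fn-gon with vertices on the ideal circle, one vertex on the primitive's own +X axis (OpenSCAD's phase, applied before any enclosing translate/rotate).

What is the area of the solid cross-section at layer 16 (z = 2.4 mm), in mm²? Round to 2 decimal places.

232.50 mm²

At z = 2.4 mm: the cube (footprint 15×15.5) is included at this height (area 232.50 mm²); the cylinder at (0, 13) is absent (z outside [14.5, 27.5]); Combining (union): only the 15×15.5 cube is present, so the union is just that shape — area = 232.50 mm². Overall, the cross-section is a single solid region. Net area = 232.50 mm².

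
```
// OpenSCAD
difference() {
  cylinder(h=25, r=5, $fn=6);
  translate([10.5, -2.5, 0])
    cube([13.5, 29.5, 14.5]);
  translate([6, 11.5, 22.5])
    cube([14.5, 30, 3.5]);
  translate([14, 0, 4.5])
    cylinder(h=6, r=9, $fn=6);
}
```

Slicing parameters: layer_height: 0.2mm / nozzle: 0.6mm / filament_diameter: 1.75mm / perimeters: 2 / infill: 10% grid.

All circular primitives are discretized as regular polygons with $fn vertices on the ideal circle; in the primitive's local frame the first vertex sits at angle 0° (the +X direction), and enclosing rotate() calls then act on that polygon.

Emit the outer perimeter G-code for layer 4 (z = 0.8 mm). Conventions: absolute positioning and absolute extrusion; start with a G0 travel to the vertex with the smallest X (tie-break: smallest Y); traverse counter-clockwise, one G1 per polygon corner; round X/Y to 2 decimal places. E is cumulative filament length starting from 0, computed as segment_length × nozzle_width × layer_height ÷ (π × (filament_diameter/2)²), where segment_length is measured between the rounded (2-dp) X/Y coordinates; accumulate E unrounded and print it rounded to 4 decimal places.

G0 X-5.00 Y0.00 Z0.80
G1 X-2.50 Y-4.33 E0.2494
G1 X2.50 Y-4.33 E0.4989
G1 X5.00 Y0.00 E0.7483
G1 X2.50 Y4.33 E0.9978
G1 X-2.50 Y4.33 E1.2472
G1 X-5.00 Y0.00 E1.4967

At z = 0.8 mm: the r=5 cylinder contributes a regular 6-gon of circumradius 5; the cube at (10.5, -2.5) (footprint 13.5×29.5) is included at this height; the cube at (6, 11.5) is absent (z outside [22.5, 26]); the cylinder at (14, 0) is absent (z outside [4.5, 10.5]); Taking the first minus the rest: starting from the r=5 cylinder, the 13.5×29.5 cube at (10.5, -2.5) misses the remaining region (no effect) — 1 connected region. The outline is a single polygon with 6 vertices. Extrusion per mm of travel: 0.6 × 0.2 / (π × 0.875²) = 0.049890. Accumulating E over each segment gives final E = 1.4967.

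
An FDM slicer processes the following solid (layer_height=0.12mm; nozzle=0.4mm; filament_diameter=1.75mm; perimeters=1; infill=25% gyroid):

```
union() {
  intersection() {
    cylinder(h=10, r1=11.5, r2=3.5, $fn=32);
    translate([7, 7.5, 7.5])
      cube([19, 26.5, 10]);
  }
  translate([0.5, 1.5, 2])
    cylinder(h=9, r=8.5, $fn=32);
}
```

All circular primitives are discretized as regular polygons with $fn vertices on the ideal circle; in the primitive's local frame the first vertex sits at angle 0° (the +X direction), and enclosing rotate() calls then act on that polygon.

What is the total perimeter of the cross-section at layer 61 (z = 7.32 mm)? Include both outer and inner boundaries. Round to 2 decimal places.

At z = 7.32 mm: the cone: at t=0.732 of its height the radius interpolates to r₁+(r₂−r₁)t = 5.644, giving a regular 32-gon of that circumradius (perimeter = 2·32·5.644·sin(180°/32) = 35.41 mm); the cube at (7, 7.5) is not intersected at this z (z outside [7.5, 17.5]); Taking the intersection: at least one operand is absent at this height, so nothing remains; the r=8.5 cylinder at (0.5, 1.5) gives a regular 32-gon of circumradius 8.5 (constant along its height) (perimeter = 2·32·8.500·sin(180°/32) = 53.32 mm); Taking the union: only the r=8.5 cylinder at (0.5, 1.5) is present, so the union is just that shape — boundary = 53.32 mm. Overall, the cross-section is a single solid region. Total boundary length (outer) = 53.32 mm.

53.32 mm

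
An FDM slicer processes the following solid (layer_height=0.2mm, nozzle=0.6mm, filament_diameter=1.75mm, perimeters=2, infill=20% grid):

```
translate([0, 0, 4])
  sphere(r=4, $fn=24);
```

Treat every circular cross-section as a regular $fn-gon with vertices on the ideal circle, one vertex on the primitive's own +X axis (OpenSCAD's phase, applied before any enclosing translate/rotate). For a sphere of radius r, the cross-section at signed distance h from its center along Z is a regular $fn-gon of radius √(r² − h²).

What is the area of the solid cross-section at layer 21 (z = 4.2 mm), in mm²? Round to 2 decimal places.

At z = 4.2 mm: the sphere: section is a regular 24-gon, circumradius = √(r²−h²) = √(4²−0.2²) = 3.995 (area = (24/2)·3.995²·sin(360°/24) = 49.57 mm²). Overall, the cross-section is a single solid region. Net area = 49.57 mm².

49.57 mm²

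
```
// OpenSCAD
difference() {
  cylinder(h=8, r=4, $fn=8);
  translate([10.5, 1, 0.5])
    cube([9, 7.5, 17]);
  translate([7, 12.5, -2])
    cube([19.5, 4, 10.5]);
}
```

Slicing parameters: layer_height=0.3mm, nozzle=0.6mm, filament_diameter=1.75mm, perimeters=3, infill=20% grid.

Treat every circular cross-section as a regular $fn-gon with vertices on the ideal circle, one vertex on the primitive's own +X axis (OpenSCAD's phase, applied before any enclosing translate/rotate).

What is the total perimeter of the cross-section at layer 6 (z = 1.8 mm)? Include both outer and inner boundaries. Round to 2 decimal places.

24.49 mm

At z = 1.8 mm: the r=4 cylinder gives a regular 8-gon of circumradius 4 (constant along its height) (perimeter = 2·8·4.000·sin(180°/8) = 24.49 mm); the cube at (10.5, 1) (footprint 9×7.5) is included at this height (perimeter 33.00 mm); the cube at (7, 12.5) (footprint 19.5×4) is included at this height (perimeter 47.00 mm); Subtracting the remaining from the first: starting from the r=4 cylinder, the 9×7.5 cube at (10.5, 1) misses the remaining region (no effect); the 19.5×4 cube at (7, 12.5) misses the remaining region (no effect) — boundary = 24.49 mm. Overall, the cross-section is a single solid region. Total boundary length (outer) = 24.49 mm.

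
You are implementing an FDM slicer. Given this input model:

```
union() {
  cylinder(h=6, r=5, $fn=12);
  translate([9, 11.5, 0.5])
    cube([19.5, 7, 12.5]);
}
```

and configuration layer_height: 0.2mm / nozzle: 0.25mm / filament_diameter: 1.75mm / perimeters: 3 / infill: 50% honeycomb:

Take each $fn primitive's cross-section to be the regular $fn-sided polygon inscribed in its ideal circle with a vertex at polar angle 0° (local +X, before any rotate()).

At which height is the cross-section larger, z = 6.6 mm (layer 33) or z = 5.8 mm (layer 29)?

layer 29 (z = 5.8 mm)

Layer 33 (z = 6.6): the cylinder is absent (z outside [0, 6]); the cube at (9, 11.5) is present — its section is the full 19.5×7 rectangle (area 136.50 mm²); Merging all regions: only the 19.5×7 cube at (9, 11.5) is present, so the union is just that shape — area = 136.50 mm². So its area = 136.50 mm². Layer 29 (z = 5.8): the r=5 cylinder gives a regular 12-gon of circumradius 5 (constant along its height) (area = (12/2)·5.000²·sin(360°/12) = 75.00 mm²); the cube at (9, 11.5) (footprint 19.5×7) is included at this height (area 136.50 mm²); Taking the union: the 2 present regions are separate (no shared area or edge), so areas and boundary lengths simply add and each stays a separate island — area = 211.50 mm². So its area = 211.50 mm². Layer 29 is larger (211.50 vs 136.50 mm²).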